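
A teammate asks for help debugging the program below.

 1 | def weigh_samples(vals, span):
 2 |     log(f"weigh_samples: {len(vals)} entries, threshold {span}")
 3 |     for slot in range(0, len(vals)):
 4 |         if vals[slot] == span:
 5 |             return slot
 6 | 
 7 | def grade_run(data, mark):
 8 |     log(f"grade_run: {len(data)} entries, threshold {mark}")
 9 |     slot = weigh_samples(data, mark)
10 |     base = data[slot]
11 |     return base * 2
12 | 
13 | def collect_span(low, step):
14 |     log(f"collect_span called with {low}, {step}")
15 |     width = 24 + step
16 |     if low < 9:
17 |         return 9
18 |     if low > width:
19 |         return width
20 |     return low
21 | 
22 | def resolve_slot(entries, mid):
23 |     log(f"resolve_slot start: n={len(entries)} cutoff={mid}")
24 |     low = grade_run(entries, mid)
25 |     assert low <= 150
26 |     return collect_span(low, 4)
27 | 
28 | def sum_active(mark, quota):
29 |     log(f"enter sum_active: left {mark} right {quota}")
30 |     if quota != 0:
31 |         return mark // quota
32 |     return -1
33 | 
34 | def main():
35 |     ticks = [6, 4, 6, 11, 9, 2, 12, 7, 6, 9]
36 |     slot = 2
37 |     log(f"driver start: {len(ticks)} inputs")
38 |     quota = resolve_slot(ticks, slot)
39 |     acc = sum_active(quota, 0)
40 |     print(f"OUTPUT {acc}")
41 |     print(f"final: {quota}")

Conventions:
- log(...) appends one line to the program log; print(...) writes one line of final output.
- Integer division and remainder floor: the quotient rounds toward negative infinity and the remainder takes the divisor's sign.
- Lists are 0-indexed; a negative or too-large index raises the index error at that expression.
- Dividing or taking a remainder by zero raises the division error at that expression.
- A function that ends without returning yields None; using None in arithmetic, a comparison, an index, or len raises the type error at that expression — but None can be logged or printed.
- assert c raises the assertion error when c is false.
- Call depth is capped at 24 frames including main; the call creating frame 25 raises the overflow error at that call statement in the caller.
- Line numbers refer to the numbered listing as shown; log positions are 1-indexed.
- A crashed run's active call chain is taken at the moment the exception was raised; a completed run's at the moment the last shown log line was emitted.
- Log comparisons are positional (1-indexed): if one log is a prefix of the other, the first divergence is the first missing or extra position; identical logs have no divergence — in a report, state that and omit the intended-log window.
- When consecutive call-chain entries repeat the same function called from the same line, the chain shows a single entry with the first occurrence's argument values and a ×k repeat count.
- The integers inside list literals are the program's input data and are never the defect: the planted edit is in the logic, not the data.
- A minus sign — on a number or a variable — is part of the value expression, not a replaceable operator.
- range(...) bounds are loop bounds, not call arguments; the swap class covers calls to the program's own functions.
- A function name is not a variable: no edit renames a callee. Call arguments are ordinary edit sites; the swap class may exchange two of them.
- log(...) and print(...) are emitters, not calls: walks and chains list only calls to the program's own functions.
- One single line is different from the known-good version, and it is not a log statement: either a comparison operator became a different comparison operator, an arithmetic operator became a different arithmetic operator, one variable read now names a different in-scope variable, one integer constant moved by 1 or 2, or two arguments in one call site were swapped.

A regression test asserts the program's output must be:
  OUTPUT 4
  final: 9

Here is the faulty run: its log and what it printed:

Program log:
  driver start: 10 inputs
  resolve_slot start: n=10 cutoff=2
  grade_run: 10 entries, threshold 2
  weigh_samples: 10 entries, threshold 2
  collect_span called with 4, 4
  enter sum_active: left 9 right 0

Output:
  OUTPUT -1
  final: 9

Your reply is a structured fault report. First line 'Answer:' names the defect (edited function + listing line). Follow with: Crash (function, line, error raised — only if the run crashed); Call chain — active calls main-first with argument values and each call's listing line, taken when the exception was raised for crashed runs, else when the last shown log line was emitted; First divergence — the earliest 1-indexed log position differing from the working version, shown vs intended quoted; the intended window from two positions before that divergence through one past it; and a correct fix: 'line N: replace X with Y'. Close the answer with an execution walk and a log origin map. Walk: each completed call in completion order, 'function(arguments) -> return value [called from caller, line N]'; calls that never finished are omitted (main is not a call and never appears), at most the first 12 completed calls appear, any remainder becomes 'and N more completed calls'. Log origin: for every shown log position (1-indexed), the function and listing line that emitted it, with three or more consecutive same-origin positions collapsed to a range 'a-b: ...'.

Answer: the defect is in main at line 39.
Key fact: Everything matches until log position 6, which reads 'enter sum_active: left 9 right 0' in place of 'enter sum_active: left 9 right 2'.
Call chain: main -> sum_active(9, 0) (called at line 39).
First divergence: position 6; shown 'enter sum_active: left 9 right 0' vs intended 'enter sum_active: left 9 right 2'.
Intended log window:
  4: weigh_samples: 10 entries, threshold 2
  5: collect_span called with 4, 4
  6: enter sum_active: left 9 right 2
Execution walk:
  weigh_samples([6, 4, 6, 11, 9, 2, 12, 7, 6, 9], 2) -> 5  [called from grade_run, line 9]
  grade_run([6, 4, 6, 11, 9, 2, 12, 7, 6, 9], 2) -> 4  [called from resolve_slot, line 24]
  collect_span(4, 4) -> 9  [called from resolve_slot, line 26]
  resolve_slot([6, 4, 6, 11, 9, 2, 12, 7, 6, 9], 2) -> 9  [called from main, line 38]
  sum_active(9, 0) -> -1  [called from main, line 39]
Log line origins:
  1 — main, line 37
  2 — resolve_slot, line 23
  3 — grade_run, line 8
  4 — weigh_samples, line 2
  5 — collect_span, line 14
  6 — sum_active, line 29
A correct fix: line 39: replace `0` with `2`.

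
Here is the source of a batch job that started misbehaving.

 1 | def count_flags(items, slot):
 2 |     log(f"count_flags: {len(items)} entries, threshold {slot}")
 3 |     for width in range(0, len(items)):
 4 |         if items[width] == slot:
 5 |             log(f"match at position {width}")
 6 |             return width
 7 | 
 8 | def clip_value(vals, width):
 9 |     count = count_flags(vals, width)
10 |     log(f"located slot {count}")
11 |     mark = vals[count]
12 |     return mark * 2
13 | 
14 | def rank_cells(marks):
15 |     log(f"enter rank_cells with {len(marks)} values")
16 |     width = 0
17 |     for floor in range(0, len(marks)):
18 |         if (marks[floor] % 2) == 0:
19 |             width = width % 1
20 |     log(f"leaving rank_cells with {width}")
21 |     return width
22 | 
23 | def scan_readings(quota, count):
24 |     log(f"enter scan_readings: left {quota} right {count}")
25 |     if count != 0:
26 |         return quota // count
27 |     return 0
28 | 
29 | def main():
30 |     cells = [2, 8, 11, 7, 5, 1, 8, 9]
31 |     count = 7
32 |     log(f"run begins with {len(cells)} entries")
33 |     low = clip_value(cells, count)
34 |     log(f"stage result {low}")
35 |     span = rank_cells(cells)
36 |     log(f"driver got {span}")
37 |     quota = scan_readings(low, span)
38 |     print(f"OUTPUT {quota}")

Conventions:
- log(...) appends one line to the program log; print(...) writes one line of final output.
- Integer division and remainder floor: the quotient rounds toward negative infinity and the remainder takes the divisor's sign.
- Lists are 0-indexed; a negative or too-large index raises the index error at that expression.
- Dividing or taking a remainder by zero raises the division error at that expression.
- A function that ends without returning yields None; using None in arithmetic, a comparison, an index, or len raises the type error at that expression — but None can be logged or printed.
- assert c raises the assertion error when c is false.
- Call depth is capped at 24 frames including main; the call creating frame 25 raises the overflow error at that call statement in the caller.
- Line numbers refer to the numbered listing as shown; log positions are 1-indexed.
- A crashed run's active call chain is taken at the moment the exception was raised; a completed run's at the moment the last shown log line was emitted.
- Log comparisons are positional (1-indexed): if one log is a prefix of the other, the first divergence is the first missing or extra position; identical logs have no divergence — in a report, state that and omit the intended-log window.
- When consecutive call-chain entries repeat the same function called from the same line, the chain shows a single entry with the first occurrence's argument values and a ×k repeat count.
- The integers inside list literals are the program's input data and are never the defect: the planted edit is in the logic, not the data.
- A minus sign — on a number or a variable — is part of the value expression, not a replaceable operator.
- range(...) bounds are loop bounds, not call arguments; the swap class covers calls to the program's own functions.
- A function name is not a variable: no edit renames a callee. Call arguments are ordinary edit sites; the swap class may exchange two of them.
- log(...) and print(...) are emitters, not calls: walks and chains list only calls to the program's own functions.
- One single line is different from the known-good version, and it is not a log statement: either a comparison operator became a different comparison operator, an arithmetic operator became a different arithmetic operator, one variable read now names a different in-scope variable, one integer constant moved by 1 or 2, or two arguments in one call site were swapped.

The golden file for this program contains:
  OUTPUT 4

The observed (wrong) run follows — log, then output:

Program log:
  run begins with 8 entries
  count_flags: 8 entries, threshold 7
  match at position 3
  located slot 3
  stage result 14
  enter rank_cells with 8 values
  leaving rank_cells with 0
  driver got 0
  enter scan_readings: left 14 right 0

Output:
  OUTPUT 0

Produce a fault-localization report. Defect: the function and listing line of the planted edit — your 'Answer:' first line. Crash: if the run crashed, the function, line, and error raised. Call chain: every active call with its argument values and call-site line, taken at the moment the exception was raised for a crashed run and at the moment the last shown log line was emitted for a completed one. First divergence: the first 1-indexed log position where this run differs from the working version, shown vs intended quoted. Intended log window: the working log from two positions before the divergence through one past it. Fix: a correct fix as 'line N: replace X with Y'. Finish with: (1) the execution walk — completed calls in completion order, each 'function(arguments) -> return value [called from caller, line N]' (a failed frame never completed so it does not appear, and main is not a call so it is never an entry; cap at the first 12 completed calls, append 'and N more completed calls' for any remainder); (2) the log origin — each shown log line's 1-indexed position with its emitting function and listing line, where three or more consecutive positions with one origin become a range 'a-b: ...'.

Answer: the defect is in rank_cells at line 19.
Key observation: The earliest visible damage is log position 7 — 'leaving rank_cells with 0' rather than the intended 'leaving rank_cells with 3'.
Call chain: main -> scan_readings(14, 0) (called at line 37).
First divergence: position 7 — the shown line 'leaving rank_cells with 0' should read 'leaving rank_cells with 3'.
Intended log window:
  5: stage result 14
  6: enter rank_cells with 8 values
  7: leaving rank_cells with 3
  8: driver got 3
Execution walk:
  count_flags([2, 8, 11, 7, 5, 1, 8, 9], 7) -> 3  [called from clip_value, line 9]
  clip_value([2, 8, 11, 7, 5, 1, 8, 9], 7) -> 14  [called from main, line 33]
  rank_cells([2, 8, 11, 7, 5, 1, 8, 9]) -> 0  [called from main, line 35]
  scan_readings(14, 0) -> 0  [called from main, line 37]
Log line origins:
  1: emitted by main (line 32)
  2: emitted by count_flags (line 2)
  3: emitted by count_flags (line 5)
  4: emitted by clip_value (line 10)
  5: emitted by main (line 34)
  6: emitted by rank_cells (line 15)
  7: emitted by rank_cells (line 20)
  8: emitted by main (line 36)
  9: emitted by scan_readings (line 24)
A correct fix: line 19: replace `%` with `+`.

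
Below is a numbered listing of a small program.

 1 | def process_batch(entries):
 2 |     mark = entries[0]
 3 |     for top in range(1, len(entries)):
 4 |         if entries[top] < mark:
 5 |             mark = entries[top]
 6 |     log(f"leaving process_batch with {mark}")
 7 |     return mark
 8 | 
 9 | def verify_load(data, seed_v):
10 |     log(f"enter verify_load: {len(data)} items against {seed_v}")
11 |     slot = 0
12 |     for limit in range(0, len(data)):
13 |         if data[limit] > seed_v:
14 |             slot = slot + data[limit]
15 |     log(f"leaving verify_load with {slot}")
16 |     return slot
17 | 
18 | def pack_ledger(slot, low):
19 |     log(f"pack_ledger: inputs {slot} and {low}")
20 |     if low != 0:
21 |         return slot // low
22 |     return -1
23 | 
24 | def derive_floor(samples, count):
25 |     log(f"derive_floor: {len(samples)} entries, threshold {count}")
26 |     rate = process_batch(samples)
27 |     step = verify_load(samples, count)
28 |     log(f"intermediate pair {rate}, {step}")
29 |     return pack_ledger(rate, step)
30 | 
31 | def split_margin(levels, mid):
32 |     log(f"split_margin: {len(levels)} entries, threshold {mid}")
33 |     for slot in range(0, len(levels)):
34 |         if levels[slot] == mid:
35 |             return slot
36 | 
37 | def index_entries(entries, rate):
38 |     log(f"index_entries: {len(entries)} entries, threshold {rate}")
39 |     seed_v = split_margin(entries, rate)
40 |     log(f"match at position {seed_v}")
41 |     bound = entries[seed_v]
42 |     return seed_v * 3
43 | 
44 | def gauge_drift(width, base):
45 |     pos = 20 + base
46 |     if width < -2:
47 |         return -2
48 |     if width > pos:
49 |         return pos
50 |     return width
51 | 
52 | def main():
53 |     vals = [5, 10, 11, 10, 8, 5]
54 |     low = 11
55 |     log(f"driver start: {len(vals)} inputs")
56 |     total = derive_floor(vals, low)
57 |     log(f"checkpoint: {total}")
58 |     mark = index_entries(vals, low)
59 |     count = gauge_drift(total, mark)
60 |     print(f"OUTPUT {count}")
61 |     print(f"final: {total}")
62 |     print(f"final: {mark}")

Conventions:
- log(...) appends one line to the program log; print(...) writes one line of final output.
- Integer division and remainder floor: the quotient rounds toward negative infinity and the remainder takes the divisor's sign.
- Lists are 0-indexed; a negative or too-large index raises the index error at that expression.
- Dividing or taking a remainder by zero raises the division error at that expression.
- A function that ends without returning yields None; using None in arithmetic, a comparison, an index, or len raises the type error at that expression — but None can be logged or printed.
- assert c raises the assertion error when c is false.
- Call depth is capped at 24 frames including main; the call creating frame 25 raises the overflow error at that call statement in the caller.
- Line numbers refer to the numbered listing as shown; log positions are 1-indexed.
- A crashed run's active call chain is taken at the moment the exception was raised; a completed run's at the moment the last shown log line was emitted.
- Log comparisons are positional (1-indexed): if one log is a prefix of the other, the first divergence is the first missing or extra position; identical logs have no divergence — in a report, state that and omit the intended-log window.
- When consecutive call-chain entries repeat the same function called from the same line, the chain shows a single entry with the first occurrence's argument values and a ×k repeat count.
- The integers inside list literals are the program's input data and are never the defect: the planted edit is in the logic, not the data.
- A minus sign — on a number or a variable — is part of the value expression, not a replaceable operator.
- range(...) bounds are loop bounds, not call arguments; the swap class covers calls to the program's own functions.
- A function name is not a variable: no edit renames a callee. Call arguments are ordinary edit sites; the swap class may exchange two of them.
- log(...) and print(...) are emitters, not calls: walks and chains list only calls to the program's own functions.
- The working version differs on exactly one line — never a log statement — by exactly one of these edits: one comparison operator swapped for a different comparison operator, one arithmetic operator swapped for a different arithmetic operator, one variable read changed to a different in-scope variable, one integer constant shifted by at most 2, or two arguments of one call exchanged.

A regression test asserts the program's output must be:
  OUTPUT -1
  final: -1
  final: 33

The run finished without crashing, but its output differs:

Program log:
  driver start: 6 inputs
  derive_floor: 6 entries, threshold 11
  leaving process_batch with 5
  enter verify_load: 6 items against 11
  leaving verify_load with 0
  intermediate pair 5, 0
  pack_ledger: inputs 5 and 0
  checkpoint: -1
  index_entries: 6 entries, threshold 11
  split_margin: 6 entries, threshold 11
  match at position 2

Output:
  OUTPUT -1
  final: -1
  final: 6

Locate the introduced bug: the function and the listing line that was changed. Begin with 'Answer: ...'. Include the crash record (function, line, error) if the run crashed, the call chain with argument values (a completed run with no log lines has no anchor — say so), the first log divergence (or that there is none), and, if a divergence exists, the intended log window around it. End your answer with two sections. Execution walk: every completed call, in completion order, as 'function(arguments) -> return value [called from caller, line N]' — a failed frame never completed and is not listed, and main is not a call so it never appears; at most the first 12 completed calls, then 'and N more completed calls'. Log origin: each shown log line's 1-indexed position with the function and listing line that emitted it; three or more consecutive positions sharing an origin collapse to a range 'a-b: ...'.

Answer: the defect is in index_entries at line 42.
Core observation: No log line changed; the fault shows up purely in the output.
Call chain: main -> index_entries([5, 10, 11, 10, 8, 5], 11) (called at line 58).
First divergence: there is none — every log position agrees.
Execution walk:
  process_batch([5, 10, 11, 10, 8, 5]) -> 5  [called from derive_floor, line 26]
  verify_load([5, 10, 11, 10, 8, 5], 11) -> 0  [called from derive_floor, line 27]
  pack_ledger(5, 0) -> -1  [called from derive_floor, line 29]
  derive_floor([5, 10, 11, 10, 8, 5], 11) -> -1  [called from main, line 56]
  split_margin([5, 10, 11, 10, 8, 5], 11) -> 2  [called from index_entries, line 39]
  index_entries([5, 10, 11, 10, 8, 5], 11) -> 6  [called from main, line 58]
  gauge_drift(-1, 6) -> -1  [called from main, line 59]
Log origin:
  1: logged in main at line 55
  2: logged in derive_floor at line 25
  3: logged in process_batch at line 6
  4: logged in verify_load at line 10
  5: logged in verify_load at line 15
  6: logged in derive_floor at line 28
  7: logged in pack_ledger at line 19
  8: logged in main at line 57
  9: logged in index_entries at line 38
  10: logged in split_margin at line 32
  11: logged in index_entries at line 40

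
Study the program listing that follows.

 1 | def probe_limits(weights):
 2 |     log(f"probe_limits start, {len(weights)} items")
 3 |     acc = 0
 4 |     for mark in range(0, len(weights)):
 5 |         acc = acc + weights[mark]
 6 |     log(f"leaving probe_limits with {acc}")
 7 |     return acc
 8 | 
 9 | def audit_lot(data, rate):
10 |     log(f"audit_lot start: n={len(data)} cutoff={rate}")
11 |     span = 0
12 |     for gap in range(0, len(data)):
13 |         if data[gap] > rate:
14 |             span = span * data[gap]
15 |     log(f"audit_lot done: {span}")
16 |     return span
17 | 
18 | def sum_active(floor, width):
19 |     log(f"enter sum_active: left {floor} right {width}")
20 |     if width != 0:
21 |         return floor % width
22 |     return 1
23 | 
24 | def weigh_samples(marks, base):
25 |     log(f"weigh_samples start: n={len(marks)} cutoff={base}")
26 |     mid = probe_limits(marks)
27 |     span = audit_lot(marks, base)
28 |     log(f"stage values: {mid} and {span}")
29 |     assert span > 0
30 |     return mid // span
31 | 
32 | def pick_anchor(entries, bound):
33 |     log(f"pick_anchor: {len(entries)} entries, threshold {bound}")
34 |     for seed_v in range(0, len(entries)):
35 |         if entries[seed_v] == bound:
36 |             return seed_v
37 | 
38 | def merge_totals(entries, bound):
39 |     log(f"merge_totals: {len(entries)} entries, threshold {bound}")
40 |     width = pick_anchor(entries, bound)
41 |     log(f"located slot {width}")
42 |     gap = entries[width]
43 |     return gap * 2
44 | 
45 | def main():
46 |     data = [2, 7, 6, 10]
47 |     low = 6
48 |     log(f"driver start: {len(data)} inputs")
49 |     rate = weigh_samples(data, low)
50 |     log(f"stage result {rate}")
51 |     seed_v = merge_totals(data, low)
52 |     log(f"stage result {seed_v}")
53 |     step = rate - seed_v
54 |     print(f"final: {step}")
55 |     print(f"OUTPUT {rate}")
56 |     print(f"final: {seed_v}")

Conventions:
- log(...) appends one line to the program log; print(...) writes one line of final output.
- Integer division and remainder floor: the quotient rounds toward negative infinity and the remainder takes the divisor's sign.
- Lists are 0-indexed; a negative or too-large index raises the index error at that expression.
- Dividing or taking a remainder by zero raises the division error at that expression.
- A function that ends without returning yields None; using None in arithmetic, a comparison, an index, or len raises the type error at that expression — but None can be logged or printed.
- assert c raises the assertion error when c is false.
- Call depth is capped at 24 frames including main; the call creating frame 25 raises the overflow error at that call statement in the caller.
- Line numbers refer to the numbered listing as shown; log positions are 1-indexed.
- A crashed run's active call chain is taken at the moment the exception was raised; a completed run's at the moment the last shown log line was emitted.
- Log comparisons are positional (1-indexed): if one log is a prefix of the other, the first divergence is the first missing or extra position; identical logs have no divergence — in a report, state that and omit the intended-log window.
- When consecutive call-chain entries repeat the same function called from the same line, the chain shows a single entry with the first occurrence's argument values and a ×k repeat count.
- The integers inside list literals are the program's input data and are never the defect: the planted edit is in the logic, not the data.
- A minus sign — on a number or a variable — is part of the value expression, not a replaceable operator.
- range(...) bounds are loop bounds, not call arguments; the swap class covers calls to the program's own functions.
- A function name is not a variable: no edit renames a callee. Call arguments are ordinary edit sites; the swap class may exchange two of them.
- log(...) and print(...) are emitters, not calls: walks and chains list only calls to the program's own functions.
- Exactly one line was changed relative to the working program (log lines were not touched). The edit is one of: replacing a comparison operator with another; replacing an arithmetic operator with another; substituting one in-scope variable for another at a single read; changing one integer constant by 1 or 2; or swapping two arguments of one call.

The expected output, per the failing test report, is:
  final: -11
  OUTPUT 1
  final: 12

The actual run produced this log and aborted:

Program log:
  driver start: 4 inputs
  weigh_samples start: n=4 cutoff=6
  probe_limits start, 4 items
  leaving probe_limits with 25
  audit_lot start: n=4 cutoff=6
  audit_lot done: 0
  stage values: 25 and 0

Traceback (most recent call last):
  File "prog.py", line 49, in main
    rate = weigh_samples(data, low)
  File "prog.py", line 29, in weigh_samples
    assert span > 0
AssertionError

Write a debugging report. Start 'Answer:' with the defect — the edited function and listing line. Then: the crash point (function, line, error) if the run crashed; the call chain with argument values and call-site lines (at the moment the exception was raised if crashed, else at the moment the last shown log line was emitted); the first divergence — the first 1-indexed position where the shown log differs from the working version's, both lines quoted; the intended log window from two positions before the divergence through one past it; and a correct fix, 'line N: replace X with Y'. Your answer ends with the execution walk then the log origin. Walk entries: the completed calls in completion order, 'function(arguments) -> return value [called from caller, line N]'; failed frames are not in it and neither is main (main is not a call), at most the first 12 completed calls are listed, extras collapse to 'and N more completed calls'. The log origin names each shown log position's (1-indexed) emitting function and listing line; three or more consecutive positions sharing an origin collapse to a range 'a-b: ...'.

Answer: the defect is in audit_lot at line 14.
The tell: The earliest visible damage is log position 6 — 'audit_lot done: 0' rather than the intended 'audit_lot done: 17'.
Crash: weigh_samples, line 29, AssertionError.
Call chain: main -> weigh_samples([2, 7, 6, 10], 6) (called at line 49).
First divergence: position 6 — shown 'audit_lot done: 0', intended 'audit_lot done: 17'.
Intended log window:
  4: leaving probe_limits with 25
  5: audit_lot start: n=4 cutoff=6
  6: audit_lot done: 17
  7: stage values: 25 and 17
Execution walk:
  probe_limits([2, 7, 6, 10]) -> 25  [called from weigh_samples, line 26]
  audit_lot([2, 7, 6, 10], 6) -> 0  [called from weigh_samples, line 27]
Origin of each log line:
  1 — main, line 48
  2 — weigh_samples, line 25
  3 — probe_limits, line 2
  4 — probe_limits, line 6
  5 — audit_lot, line 10
  6 — audit_lot, line 15
  7 — weigh_samples, line 28
A correct fix: line 14: replace `*` with `+`.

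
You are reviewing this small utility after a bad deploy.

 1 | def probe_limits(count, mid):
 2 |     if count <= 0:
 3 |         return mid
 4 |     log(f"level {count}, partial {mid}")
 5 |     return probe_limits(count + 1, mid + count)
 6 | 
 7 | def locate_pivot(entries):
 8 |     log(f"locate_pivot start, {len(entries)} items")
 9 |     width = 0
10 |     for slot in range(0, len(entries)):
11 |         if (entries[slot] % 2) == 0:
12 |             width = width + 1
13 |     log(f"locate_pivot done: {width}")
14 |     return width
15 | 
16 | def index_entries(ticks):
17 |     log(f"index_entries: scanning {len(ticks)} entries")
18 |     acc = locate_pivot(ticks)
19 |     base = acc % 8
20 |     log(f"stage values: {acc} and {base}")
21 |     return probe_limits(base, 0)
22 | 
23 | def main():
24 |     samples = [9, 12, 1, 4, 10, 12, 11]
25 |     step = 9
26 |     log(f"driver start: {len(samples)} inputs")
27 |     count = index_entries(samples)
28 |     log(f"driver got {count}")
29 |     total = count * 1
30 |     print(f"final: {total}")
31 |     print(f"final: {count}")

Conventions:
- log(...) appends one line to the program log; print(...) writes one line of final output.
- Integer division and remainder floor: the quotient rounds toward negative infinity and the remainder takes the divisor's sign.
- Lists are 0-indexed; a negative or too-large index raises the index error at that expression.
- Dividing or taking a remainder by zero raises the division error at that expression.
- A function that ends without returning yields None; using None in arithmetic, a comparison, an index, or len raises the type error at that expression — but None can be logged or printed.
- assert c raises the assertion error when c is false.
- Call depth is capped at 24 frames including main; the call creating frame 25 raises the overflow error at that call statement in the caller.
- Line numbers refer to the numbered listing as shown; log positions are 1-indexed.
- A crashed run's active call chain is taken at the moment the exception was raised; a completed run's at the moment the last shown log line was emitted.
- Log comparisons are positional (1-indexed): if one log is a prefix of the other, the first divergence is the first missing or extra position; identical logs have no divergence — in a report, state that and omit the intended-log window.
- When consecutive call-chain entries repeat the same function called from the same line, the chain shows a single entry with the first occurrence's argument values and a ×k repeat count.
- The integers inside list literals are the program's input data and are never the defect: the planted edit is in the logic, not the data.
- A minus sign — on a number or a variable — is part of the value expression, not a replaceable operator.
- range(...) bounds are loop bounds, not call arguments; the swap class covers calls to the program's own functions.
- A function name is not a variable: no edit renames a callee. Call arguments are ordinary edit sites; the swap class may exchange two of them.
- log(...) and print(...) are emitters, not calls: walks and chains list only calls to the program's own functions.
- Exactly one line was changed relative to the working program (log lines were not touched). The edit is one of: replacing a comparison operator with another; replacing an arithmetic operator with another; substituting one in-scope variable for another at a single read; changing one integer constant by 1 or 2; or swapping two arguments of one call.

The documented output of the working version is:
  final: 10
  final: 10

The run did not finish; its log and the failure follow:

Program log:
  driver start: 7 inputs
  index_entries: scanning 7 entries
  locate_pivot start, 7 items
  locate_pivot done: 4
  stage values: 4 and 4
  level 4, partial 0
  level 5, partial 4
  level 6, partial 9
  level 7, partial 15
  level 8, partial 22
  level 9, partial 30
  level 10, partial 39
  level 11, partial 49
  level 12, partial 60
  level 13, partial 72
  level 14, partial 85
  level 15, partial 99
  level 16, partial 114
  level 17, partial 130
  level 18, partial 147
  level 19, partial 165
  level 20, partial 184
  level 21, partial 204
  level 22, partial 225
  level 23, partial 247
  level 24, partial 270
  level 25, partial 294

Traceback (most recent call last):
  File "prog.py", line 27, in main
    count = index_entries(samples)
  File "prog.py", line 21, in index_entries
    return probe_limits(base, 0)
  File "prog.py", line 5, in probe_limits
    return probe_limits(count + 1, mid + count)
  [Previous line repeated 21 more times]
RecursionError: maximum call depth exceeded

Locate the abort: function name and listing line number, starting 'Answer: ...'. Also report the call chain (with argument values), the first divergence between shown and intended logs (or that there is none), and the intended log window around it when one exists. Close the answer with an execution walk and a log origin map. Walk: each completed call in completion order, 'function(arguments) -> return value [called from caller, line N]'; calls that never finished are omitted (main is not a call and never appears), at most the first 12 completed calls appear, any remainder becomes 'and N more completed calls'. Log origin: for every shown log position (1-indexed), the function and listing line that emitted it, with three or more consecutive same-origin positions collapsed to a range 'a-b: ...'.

Answer: the error was raised in probe_limits, line 5.
Key observation: The log first diverges at position 7: the faulty run prints 'level 5, partial 4' where the working version prints 'level 3, partial 4'.
Call chain: main -> index_entries([9, 12, 1, 4, 10, 12, 11]) (called at line 27) -> probe_limits(4, 0) (called at line 21) -> probe_limits(5, 4) (called at line 5) ×21.
First divergence: position 7 — the shown line 'level 5, partial 4' should read 'level 3, partial 4'.
Intended log window:
  5: stage values: 4 and 4
  6: level 4, partial 0
  7: level 3, partial 4
  8: level 2, partial 7
Execution walk:
  locate_pivot([9, 12, 1, 4, 10, 12, 11]) -> 4  [called from index_entries, line 18]
Log origins:
  1: emitted by main (line 26)
  2: emitted by index_entries (line 17)
  3: emitted by locate_pivot (line 8)
  4: emitted by locate_pivot (line 13)
  5: emitted by index_entries (line 20)
  6-27: emitted by probe_limits (line 4)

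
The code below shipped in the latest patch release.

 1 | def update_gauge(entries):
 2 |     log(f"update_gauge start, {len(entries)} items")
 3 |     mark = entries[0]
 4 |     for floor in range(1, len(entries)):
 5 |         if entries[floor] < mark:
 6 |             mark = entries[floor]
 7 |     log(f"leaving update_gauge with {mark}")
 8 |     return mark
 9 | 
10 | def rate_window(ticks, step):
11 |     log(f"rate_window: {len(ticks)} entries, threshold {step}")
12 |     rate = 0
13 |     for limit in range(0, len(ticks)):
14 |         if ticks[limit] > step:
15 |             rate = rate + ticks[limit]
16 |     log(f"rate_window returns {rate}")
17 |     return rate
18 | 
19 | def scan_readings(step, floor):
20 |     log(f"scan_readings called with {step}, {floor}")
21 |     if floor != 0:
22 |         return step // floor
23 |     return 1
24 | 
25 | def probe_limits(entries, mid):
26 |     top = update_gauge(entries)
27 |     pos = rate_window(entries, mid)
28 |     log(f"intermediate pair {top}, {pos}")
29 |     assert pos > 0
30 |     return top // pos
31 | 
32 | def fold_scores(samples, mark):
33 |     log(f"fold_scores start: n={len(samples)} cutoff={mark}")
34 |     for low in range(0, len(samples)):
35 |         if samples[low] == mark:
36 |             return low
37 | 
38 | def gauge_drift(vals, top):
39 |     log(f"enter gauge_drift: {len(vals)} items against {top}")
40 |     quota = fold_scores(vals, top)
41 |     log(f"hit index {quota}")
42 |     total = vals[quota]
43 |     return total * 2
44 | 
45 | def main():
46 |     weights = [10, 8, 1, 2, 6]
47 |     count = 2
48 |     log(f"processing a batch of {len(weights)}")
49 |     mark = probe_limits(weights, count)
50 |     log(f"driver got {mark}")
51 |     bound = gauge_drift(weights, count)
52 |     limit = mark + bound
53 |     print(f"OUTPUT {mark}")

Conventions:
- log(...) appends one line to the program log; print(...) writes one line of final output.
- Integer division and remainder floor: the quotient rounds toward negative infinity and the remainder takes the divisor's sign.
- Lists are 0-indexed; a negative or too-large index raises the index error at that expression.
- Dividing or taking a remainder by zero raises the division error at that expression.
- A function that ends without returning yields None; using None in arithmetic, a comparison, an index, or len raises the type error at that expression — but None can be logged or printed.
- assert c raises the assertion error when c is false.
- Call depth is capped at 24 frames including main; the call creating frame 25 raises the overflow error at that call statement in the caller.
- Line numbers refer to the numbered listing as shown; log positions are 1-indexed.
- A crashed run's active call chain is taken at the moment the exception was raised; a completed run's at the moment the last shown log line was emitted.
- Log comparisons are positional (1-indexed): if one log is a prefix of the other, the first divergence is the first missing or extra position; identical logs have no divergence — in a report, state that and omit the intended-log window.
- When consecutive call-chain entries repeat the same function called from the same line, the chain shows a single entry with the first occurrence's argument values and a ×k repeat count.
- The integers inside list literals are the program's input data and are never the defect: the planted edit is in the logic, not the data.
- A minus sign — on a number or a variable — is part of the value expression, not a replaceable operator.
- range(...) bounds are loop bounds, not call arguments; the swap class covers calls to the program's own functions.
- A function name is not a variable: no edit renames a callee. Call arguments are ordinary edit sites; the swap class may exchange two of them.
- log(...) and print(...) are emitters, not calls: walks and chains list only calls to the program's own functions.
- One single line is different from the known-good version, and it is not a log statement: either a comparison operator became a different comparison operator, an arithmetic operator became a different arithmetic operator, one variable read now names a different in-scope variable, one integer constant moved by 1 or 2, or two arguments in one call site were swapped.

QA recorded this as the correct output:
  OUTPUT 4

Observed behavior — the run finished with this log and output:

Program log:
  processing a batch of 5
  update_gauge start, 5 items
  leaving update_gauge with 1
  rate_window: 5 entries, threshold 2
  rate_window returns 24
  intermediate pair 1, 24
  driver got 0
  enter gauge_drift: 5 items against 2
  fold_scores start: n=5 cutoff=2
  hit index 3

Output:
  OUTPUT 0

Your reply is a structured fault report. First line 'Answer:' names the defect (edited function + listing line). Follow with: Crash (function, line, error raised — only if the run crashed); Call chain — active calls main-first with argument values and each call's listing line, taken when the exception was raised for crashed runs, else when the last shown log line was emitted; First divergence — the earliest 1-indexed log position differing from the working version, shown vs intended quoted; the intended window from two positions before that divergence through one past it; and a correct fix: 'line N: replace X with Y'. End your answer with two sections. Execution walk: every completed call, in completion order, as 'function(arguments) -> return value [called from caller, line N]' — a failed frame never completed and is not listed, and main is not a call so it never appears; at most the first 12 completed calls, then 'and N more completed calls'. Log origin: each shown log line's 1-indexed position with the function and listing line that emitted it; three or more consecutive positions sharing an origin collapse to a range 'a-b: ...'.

Answer: the defect is in main at line 53.
Key fact: The two runs log identically and part ways only at the printed values.
Call chain: main -> gauge_drift([10, 8, 1, 2, 6], 2) (called at line 51).
First divergence: none; the two logs match at every position.
Execution walk:
  update_gauge([10, 8, 1, 2, 6]) -> 1  [called from probe_limits, line 26]
  rate_window([10, 8, 1, 2, 6], 2) -> 24  [called from probe_limits, line 27]
  probe_limits([10, 8, 1, 2, 6], 2) -> 0  [called from main, line 49]
  fold_scores([10, 8, 1, 2, 6], 2) -> 3  [called from gauge_drift, line 40]
  gauge_drift([10, 8, 1, 2, 6], 2) -> 4  [called from main, line 51]
Log origin:
  1: from main, line 48
  2: from update_gauge, line 2
  3: from update_gauge, line 7
  4: from rate_window, line 11
  5: from rate_window, line 16
  6: from probe_limits, line 28
  7: from main, line 50
  8: from gauge_drift, line 39
  9: from fold_scores, line 33
  10: from gauge_drift, line 41
A correct fix: line 53: replace `mark` with `limit`.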